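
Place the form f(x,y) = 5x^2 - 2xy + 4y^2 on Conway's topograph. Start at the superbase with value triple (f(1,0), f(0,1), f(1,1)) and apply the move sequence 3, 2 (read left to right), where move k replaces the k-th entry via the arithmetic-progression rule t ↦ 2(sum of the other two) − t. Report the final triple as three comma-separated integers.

start (5,4,7) = (f(1,0),f(0,1),f(1,1))
replace slot 3: 2·(5+4) − 7 = 11 → (5,4,11)
replace slot 2: 2·(5+11) − 4 = 28 → (5,28,11)

5,28,11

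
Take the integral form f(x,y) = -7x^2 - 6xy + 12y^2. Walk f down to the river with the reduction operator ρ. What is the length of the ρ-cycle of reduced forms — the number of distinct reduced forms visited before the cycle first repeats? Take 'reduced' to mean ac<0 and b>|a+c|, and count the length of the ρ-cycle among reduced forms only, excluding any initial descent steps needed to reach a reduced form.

D = 372, ⌊√D⌋ = 19
descent: ρ → (12,6,-7)  [lands on river]
river: ρ → (-7,8,11)
river: ρ → (11,14,-4)
river: ρ → (-4,18,3)
river: ρ → (3,18,-4)
river: ρ → (-4,14,11)
river: ρ → (11,8,-7)
river: ρ → (-7,6,12)
river: ρ → (12,18,-1)
river: ρ → (-1,18,12)
ρ-cycle length = 10 (tail of 1 descent step not counted)

10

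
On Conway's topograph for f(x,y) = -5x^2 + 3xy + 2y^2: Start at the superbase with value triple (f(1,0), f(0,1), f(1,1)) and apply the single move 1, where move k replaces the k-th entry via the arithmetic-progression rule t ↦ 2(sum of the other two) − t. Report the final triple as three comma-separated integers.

start (-5,2,0) = (f(1,0),f(0,1),f(1,1))
replace slot 1: 2·(2+0) − (-5) = 9 → (9,2,0)

9,2,0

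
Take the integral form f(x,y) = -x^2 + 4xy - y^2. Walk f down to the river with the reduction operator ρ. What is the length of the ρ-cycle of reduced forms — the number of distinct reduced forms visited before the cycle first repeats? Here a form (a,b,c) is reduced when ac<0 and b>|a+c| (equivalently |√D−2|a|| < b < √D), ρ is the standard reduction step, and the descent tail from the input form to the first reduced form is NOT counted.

D = 12, ⌊√D⌋ = 3
descent: ρ → (-1,2,2)  [lands on river]
river: ρ → (2,2,-1)
ρ-cycle length = 2 (tail of 1 descent step not counted)

2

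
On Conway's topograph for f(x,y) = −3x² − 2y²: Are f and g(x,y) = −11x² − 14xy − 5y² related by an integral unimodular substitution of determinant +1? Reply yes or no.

D₁ = -24, D₂ = -24
f is negative-definite; reduce −f:
−f: flip: (3,0,2)→(2,0,3)
−f: reduced (well bottom): (2,0,3) with a≤c, −a<b≤a
flip sign back: reduced form of f is (-2,0,-3)
g is negative-definite; reduce −g:
−g: translate: b→-8 (≡14 mod 22), so (11,14,5)→(11,-8,2)
−g: flip: (11,-8,2)→(2,8,11)
−g: translate: b→0 (≡8 mod 4), so (2,8,11)→(2,0,3)
−g: reduced (well bottom): (2,0,3) with a≤c, −a<b≤a
flip sign back: reduced form of g is (-2,0,-3)
reduced forms (-2, 0, -3) vs (-2, 0, -3) ⇒ equivalent

yes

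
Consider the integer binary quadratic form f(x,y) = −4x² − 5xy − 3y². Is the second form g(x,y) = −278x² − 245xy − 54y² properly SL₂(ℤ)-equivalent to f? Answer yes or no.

D₁ = -23, D₂ = -23
f is negative-definite; reduce −f:
−f: translate: b→-3 (≡5 mod 8), so (4,5,3)→(4,-3,2)
−f: flip: (4,-3,2)→(2,3,4)
−f: translate: b→-1 (≡3 mod 4), so (2,3,4)→(2,-1,3)
−f: reduced (well bottom): (2,-1,3) with a≤c, −a<b≤a
flip sign back: reduced form of f is (-2,1,-3)
g is negative-definite; reduce −g:
−g: flip: (278,245,54)→(54,-245,278)
−g: translate: b→-29 (≡-245 mod 108), so (54,-245,278)→(54,-29,4)
−g: flip: (54,-29,4)→(4,29,54)
−g: translate: b→-3 (≡29 mod 8), so (4,29,54)→(4,-3,2)
−g: flip: (4,-3,2)→(2,3,4)
−g: translate: b→-1 (≡3 mod 4), so (2,3,4)→(2,-1,3)
−g: reduced (well bottom): (2,-1,3) with a≤c, −a<b≤a
flip sign back: reduced form of g is (-2,1,-3)
reduced forms (-2, 1, -3) vs (-2, 1, -3) ⇒ equivalent

yes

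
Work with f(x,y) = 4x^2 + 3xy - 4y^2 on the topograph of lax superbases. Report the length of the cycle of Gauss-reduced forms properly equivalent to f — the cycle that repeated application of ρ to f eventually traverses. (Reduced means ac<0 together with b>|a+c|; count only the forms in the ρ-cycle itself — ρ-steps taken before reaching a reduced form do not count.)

D = 73, ⌊√D⌋ = 8
river: ρ → (-4,5,3)
river: ρ → (3,7,-2)
river: ρ → (-2,5,6)
river: ρ → (6,7,-1)
river: ρ → (-1,7,6)
river: ρ → (6,5,-2)
river: ρ → (-2,7,3)
river: ρ → (3,5,-4)
river: ρ → (-4,3,4)
river: ρ → (4,5,-3)
river: ρ → (-3,7,2)
river: ρ → (2,5,-6)
river: ρ → (-6,7,1)
river: ρ → (1,7,-6)
river: ρ → (-6,5,2)
river: ρ → (2,7,-3)
river: ρ → (-3,5,4)
river: ρ → (4,3,-4)
ρ-cycle length = 18 (tail of 0 descent steps not counted)

18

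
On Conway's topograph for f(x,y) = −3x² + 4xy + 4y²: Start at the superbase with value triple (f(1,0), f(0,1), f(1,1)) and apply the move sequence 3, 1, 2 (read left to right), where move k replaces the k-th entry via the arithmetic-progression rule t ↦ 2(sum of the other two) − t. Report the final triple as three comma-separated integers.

start (-3,4,5) = (f(1,0),f(0,1),f(1,1))
replace slot 3: 2·((-3)+4) − 5 = -3 → (-3,4,-3)
replace slot 1: 2·(4+(-3)) − (-3) = 5 → (5,4,-3)
replace slot 2: 2·(5+(-3)) − 4 = 0 → (5,0,-3)

5,0,-3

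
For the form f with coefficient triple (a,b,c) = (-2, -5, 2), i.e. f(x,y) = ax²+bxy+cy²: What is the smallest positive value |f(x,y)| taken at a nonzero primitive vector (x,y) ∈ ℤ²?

descent: ρ → (2,5,-2)  [lands on river]
river: ρ → (-2,3,4)
river: ρ → (4,5,-1)
river: ρ → (-1,5,4)
river: ρ → (4,3,-2)
river: ρ → (-2,5,2)
river: ρ → (2,3,-4)
river: ρ → (-4,5,1)
river: ρ → (1,5,-4)
river: ρ → (-4,3,2)
closes: descent 1, river 10
min |a| on river = 1

1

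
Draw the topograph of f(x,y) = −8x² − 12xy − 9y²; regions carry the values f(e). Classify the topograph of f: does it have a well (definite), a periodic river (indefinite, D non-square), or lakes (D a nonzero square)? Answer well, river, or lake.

D = b²−4ac = (-12)² − 4·(-8)·(-9) = -144
D < 0 ⇒ definite ⇒ every region one sign ⇒ single well

well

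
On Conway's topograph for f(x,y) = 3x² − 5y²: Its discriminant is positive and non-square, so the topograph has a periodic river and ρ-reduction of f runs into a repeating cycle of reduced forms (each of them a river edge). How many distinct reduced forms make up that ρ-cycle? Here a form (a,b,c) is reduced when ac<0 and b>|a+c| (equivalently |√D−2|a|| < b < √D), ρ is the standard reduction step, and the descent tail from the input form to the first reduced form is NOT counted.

D = 60, ⌊√D⌋ = 7
descent: ρ → (-5,0,3)
descent: ρ → (3,6,-2)  [lands on river]
river: ρ → (-2,6,3)
ρ-cycle length = 2 (tail of 2 descent steps not counted)

2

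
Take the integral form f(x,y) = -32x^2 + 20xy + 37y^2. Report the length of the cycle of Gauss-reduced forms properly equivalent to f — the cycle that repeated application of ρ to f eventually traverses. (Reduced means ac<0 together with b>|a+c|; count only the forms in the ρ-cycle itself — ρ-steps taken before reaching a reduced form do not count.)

D = 5136, ⌊√D⌋ = 71
river: ρ → (37,54,-15)
river: ρ → (-15,66,13)
river: ρ → (13,64,-20)
river: ρ → (-20,56,25)
river: ρ → (25,44,-32)
river: ρ → (-32,20,37)
ρ-cycle length = 6 (tail of 0 descent steps not counted)

6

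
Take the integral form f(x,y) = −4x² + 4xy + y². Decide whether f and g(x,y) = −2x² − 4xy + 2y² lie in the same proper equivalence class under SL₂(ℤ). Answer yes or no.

D₁ = 32, D₂ = 32
river cycle of f (length 2): (1, 4, -4), (-4, 4, 1)
river cycle of g (length 2): (2, 4, -2), (-2, 4, 2)
cycles differ ⇒ inequivalent

no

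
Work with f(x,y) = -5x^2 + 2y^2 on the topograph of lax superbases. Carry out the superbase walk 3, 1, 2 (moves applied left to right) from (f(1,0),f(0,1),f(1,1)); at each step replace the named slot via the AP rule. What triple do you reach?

start (-5,2,-3) = (f(1,0),f(0,1),f(1,1))
replace slot 3: 2·((-5)+2) − (-3) = -3 → (-5,2,-3)
replace slot 1: 2·(2+(-3)) − (-5) = 3 → (3,2,-3)
replace slot 2: 2·(3+(-3)) − 2 = -2 → (3,-2,-3)

3,-2,-3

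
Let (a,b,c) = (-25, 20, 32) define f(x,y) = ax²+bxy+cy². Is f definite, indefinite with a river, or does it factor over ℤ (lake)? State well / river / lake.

D = b²−4ac = 20² − 4·(-25)·32 = 3600
D = 60² is a perfect square ⇒ form factors over ℤ ⇒ lakes

lake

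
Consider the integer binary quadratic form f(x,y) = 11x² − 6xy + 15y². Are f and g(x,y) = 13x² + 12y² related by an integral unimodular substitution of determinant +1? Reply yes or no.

D₁ = -624, D₂ = -624
f: reduced (well bottom): (11,-6,15) with a≤c, −a<b≤a
g: flip: (13,0,12)→(12,0,13)
g: reduced (well bottom): (12,0,13) with a≤c, −a<b≤a
reduced forms (11, -6, 15) vs (12, 0, 13) ⇒ inequivalent

no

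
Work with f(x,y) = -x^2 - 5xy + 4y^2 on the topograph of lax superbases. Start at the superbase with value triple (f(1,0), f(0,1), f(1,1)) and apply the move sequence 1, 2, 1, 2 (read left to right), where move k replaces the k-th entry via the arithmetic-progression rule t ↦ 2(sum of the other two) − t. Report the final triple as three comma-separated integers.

start (-1,4,-2) = (f(1,0),f(0,1),f(1,1))
replace slot 1: 2·(4+(-2)) − (-1) = 5 → (5,4,-2)
replace slot 2: 2·(5+(-2)) − 4 = 2 → (5,2,-2)
replace slot 1: 2·(2+(-2)) − 5 = -5 → (-5,2,-2)
replace slot 2: 2·((-5)+(-2)) − 2 = -16 → (-5,-16,-2)

-5,-16,-2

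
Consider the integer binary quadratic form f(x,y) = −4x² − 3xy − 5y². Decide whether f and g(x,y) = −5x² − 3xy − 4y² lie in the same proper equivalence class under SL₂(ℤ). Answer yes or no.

D₁ = -71, D₂ = -71
f is negative-definite; reduce −f:
−f: reduced (well bottom): (4,3,5) with a≤c, −a<b≤a
flip sign back: reduced form of f is (-4,-3,-5)
g is negative-definite; reduce −g:
−g: flip: (5,3,4)→(4,-3,5)
−g: reduced (well bottom): (4,-3,5) with a≤c, −a<b≤a
flip sign back: reduced form of g is (-4,3,-5)
reduced forms (-4, -3, -5) vs (-4, 3, -5) ⇒ inequivalent

no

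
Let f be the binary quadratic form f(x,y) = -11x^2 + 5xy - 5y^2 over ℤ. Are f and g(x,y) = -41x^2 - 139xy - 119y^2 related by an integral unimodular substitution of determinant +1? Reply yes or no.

D₁ = -195, D₂ = -195
f is negative-definite; reduce −f:
−f: flip: (11,-5,5)→(5,5,11)
−f: reduced (well bottom): (5,5,11) with a≤c, −a<b≤a
flip sign back: reduced form of f is (-5,-5,-11)
g is negative-definite; reduce −g:
−g: translate: b→-25 (≡139 mod 82), so (41,139,119)→(41,-25,5)
−g: flip: (41,-25,5)→(5,25,41)
−g: translate: b→5 (≡25 mod 10), so (5,25,41)→(5,5,11)
−g: reduced (well bottom): (5,5,11) with a≤c, −a<b≤a
flip sign back: reduced form of g is (-5,-5,-11)
reduced forms (-5, -5, -11) vs (-5, -5, -11) ⇒ equivalent

yes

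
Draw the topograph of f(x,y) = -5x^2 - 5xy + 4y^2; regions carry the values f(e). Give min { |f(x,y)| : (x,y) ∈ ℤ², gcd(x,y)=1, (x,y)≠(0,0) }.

descent: ρ → (4,5,-5)  [lands on river]
river: ρ → (-5,5,4)
river: ρ → (4,3,-6)
river: ρ → (-6,9,1)
river: ρ → (1,9,-6)
river: ρ → (-6,3,4)
closes: descent 1, river 6
min |a| on river = 1

1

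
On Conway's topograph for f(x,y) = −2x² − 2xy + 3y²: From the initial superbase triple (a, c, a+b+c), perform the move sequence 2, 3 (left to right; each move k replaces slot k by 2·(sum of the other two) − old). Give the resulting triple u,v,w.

start (-2,3,-1) = (f(1,0),f(0,1),f(1,1))
replace slot 2: 2·((-2)+(-1)) − 3 = -9 → (-2,-9,-1)
replace slot 3: 2·((-2)+(-9)) − (-1) = -21 → (-2,-9,-21)

-2,-9,-21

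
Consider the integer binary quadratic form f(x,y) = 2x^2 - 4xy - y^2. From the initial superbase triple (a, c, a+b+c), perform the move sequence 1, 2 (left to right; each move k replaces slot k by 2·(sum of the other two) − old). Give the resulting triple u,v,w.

start (2,-1,-3) = (f(1,0),f(0,1),f(1,1))
replace slot 1: 2·((-1)+(-3)) − 2 = -10 → (-10,-1,-3)
replace slot 2: 2·((-10)+(-3)) − (-1) = -25 → (-10,-25,-3)

-10,-25,-3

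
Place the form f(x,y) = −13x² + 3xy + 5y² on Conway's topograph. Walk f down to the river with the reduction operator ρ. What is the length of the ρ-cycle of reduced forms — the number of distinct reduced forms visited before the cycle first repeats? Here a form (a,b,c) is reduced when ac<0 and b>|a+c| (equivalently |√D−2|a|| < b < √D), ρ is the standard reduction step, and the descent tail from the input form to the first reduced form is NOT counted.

D = 269, ⌊√D⌋ = 16
descent: ρ → (5,7,-11)  [lands on river]
river: ρ → (-11,15,1)
river: ρ → (1,15,-11)
river: ρ → (-11,7,5)
river: ρ → (5,13,-5)
river: ρ → (-5,7,11)
river: ρ → (11,15,-1)
river: ρ → (-1,15,11)
river: ρ → (11,7,-5)
river: ρ → (-5,13,5)
ρ-cycle length = 10 (tail of 1 descent step not counted)

10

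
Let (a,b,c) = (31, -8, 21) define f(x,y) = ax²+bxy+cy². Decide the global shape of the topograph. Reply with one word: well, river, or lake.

D = b²−4ac = (-8)² − 4·31·21 = -2540
D < 0 ⇒ definite ⇒ every region one sign ⇒ single well

well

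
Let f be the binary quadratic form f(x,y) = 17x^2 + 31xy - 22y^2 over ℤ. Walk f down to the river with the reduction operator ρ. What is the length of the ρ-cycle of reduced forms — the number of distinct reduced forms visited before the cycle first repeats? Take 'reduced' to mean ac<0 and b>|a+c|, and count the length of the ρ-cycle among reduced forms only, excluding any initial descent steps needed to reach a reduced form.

D = 2457, ⌊√D⌋ = 49
river: ρ → (-22,13,26)
river: ρ → (26,39,-9)
river: ρ → (-9,33,38)
river: ρ → (38,43,-4)
river: ρ → (-4,45,27)
river: ρ → (27,9,-22)
river: ρ → (-22,35,14)
river: ρ → (14,49,-1)
river: ρ → (-1,49,14)
river: ρ → (14,35,-22)
river: ρ → (-22,9,27)
river: ρ → (27,45,-4)
river: ρ → (-4,43,38)
river: ρ → (38,33,-9)
river: ρ → (-9,39,26)
river: ρ → (26,13,-22)
river: ρ → (-22,31,17)
river: ρ → (17,37,-16)
river: ρ → (-16,27,27)
river: ρ → (27,27,-16)
river: ρ → (-16,37,17)
river: ρ → (17,31,-22)
ρ-cycle length = 22 (tail of 0 descent steps not counted)

22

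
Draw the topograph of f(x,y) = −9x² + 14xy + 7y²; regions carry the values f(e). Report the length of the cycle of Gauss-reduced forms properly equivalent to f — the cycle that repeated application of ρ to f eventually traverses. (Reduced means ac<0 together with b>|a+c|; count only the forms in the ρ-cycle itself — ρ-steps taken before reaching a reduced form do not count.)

D = 448, ⌊√D⌋ = 21
river: ρ → (7,14,-9)
river: ρ → (-9,4,12)
river: ρ → (12,20,-1)
river: ρ → (-1,20,12)
river: ρ → (12,4,-9)
river: ρ → (-9,14,7)
ρ-cycle length = 6 (tail of 0 descent steps not counted)

6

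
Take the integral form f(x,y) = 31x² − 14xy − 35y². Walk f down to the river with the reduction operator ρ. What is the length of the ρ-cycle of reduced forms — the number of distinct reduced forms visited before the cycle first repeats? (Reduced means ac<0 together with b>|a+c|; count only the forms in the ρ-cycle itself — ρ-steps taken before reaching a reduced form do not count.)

D = 4536, ⌊√D⌋ = 67
descent: ρ → (-35,14,31)  [lands on river]
river: ρ → (31,48,-18)
river: ρ → (-18,60,13)
river: ρ → (13,44,-50)
river: ρ → (-50,56,7)
river: ρ → (7,56,-50)
river: ρ → (-50,44,13)
river: ρ → (13,60,-18)
river: ρ → (-18,48,31)
river: ρ → (31,14,-35)
river: ρ → (-35,56,10)
river: ρ → (10,64,-11)
river: ρ → (-11,46,55)
river: ρ → (55,64,-2)
river: ρ → (-2,64,55)
river: ρ → (55,46,-11)
river: ρ → (-11,64,10)
river: ρ → (10,56,-35)
ρ-cycle length = 18 (tail of 1 descent step not counted)

18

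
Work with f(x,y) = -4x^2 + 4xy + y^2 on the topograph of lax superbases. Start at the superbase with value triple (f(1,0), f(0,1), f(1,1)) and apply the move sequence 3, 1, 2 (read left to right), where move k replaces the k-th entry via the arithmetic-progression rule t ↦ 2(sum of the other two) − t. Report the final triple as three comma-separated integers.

start (-4,1,1) = (f(1,0),f(0,1),f(1,1))
replace slot 3: 2·((-4)+1) − 1 = -7 → (-4,1,-7)
replace slot 1: 2·(1+(-7)) − (-4) = -8 → (-8,1,-7)
replace slot 2: 2·((-8)+(-7)) − 1 = -31 → (-8,-31,-7)

-8,-31,-7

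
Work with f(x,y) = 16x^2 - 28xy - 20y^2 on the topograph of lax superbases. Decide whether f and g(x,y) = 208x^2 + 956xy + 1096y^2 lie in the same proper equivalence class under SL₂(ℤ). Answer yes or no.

D₁ = 2064, D₂ = 2064
river cycle of f (length 10): (-20, 28, 16), (16, 36, -12), (-12, 36, 16), (16, 28, -20), (-20, 12, 24), (24, 36, -8), (-8, 44, 4), (4, 44, -8), (-8, 36, 24), (24, 12, -20)
river cycle of g (length 10): (16, 36, -12), (-12, 36, 16), (16, 28, -20), (-20, 12, 24), (24, 36, -8), (-8, 44, 4), (4, 44, -8), (-8, 36, 24), (24, 12, -20), (-20, 28, 16)
cycles coincide ⇒ equivalent

yes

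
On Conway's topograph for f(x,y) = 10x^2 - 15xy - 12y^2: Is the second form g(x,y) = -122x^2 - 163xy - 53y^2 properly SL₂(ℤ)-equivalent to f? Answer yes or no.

D₁ = 705, D₂ = 705
river cycle of f (length 14): (-12, 15, 10), (10, 25, -2), (-2, 23, 22), (22, 21, -3), (-3, 21, 22), (22, 23, -2), (-2, 25, 10), (10, 15, -12), (-12, 9, 13), (13, 17, -8), … (4 more)
river cycle of g (length 14): (-8, 17, 13), (13, 9, -12), (-12, 15, 10), (10, 25, -2), (-2, 23, 22), (22, 21, -3), (-3, 21, 22), (22, 23, -2), (-2, 25, 10), (10, 15, -12), … (4 more)
cycles coincide ⇒ equivalent

yes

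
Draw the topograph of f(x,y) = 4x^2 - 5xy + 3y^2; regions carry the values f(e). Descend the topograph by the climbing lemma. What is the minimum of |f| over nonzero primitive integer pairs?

translate: b→3 (≡-5 mod 8), so (4,-5,3)→(4,3,2)
flip: (4,3,2)→(2,-3,4)
translate: b→1 (≡-3 mod 4), so (2,-3,4)→(2,1,3)
reduced (well bottom): (2,1,3) with a≤c, −a<b≤a
well minimum = a = 2

2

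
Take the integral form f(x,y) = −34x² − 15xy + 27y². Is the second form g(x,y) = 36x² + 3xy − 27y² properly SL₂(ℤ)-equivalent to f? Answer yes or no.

D₁ = 3897, D₂ = 3897
river cycle of f (length 42): (27, 15, -34), (-34, 53, 8), (8, 59, -13), (-13, 45, 36), (36, 27, -22), (-22, 61, 2), (2, 59, -52), (-52, 45, 9), (9, 45, -52), (-52, 59, 2), … (32 more)
river cycle of g (length 46): (-27, 51, 12), (12, 45, -39), (-39, 33, 18), (18, 39, -33), (-33, 27, 24), (24, 21, -36), (-36, 51, 9), (9, 57, -18), (-18, 51, 18), (18, 57, -9), … (36 more)
cycles differ ⇒ inequivalent

no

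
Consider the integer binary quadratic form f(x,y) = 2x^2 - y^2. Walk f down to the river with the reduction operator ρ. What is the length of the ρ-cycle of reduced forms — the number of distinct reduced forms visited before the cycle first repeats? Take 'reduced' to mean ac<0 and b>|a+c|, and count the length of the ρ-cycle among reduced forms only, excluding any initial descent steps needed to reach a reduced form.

D = 8, ⌊√D⌋ = 2
descent: ρ → (-1,2,1)  [lands on river]
river: ρ → (1,2,-1)
ρ-cycle length = 2 (tail of 1 descent step not counted)

2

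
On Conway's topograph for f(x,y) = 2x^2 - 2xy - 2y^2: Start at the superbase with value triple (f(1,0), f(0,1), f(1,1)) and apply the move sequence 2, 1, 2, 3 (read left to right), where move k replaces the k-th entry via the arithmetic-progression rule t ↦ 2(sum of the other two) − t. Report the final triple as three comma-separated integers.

start (2,-2,-2) = (f(1,0),f(0,1),f(1,1))
replace slot 2: 2·(2+(-2)) − (-2) = 2 → (2,2,-2)
replace slot 1: 2·(2+(-2)) − 2 = -2 → (-2,2,-2)
replace slot 2: 2·((-2)+(-2)) − 2 = -10 → (-2,-10,-2)
replace slot 3: 2·((-2)+(-10)) − (-2) = -22 → (-2,-10,-22)

-2,-10,-22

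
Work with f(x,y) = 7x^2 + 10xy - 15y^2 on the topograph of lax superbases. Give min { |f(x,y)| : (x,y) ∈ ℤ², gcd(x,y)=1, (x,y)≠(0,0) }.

river: ρ → (-15,20,2)
river: ρ → (2,20,-15)
river: ρ → (-15,10,7)
river: ρ → (7,18,-7)
river: ρ → (-7,10,15)
river: ρ → (15,20,-2)
river: ρ → (-2,20,15)
river: ρ → (15,10,-7)
river: ρ → (-7,18,7)
river: ρ → (7,10,-15)
closes: descent 0, river 10
min |a| on river = 2

2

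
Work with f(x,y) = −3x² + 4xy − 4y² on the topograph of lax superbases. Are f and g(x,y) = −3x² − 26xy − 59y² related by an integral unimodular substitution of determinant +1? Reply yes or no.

D₁ = -32, D₂ = -32
f is negative-definite; reduce −f:
−f: translate: b→2 (≡-4 mod 6), so (3,-4,4)→(3,2,3)
−f: reduced (well bottom): (3,2,3) with a≤c, −a<b≤a
flip sign back: reduced form of f is (-3,-2,-3)
g is negative-definite; reduce −g:
−g: translate: b→2 (≡26 mod 6), so (3,26,59)→(3,2,3)
−g: reduced (well bottom): (3,2,3) with a≤c, −a<b≤a
flip sign back: reduced form of g is (-3,-2,-3)
reduced forms (-3, -2, -3) vs (-3, -2, -3) ⇒ equivalent

yes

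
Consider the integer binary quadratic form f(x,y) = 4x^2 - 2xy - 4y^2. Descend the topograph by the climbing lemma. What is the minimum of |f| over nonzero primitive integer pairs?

descent: ρ → (-4,2,4)  [lands on river]
river: ρ → (4,6,-2)
river: ρ → (-2,6,4)
river: ρ → (4,2,-4)
river: ρ → (-4,6,2)
river: ρ → (2,6,-4)
closes: descent 1, river 6
min |a| on river = 2

2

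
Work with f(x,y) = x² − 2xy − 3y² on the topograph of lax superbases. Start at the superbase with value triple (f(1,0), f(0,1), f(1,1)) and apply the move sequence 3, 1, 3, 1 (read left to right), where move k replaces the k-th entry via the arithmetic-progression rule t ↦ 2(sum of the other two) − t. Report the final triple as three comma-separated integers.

start (1,-3,-4) = (f(1,0),f(0,1),f(1,1))
replace slot 3: 2·(1+(-3)) − (-4) = 0 → (1,-3,0)
replace slot 1: 2·((-3)+0) − 1 = -7 → (-7,-3,0)
replace slot 3: 2·((-7)+(-3)) − 0 = -20 → (-7,-3,-20)
replace slot 1: 2·((-3)+(-20)) − (-7) = -39 → (-39,-3,-20)

-39,-3,-20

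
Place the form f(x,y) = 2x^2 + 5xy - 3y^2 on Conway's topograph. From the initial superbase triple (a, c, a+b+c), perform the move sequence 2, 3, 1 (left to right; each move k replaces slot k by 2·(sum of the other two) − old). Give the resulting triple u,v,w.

start (2,-3,4) = (f(1,0),f(0,1),f(1,1))
replace slot 2: 2·(2+4) − (-3) = 15 → (2,15,4)
replace slot 3: 2·(2+15) − 4 = 30 → (2,15,30)
replace slot 1: 2·(15+30) − 2 = 88 → (88,15,30)

88,15,30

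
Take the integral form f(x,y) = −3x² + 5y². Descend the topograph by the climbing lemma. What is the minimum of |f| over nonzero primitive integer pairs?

descent: ρ → (5,0,-3)
descent: ρ → (-3,6,2)  [lands on river]
river: ρ → (2,6,-3)
closes: descent 2, river 2
min |a| on river = 2

2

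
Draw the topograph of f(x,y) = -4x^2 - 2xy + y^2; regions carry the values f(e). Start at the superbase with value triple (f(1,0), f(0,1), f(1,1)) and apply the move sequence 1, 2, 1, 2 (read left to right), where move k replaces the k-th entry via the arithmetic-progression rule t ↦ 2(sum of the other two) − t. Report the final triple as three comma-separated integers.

start (-4,1,-5) = (f(1,0),f(0,1),f(1,1))
replace slot 1: 2·(1+(-5)) − (-4) = -4 → (-4,1,-5)
replace slot 2: 2·((-4)+(-5)) − 1 = -19 → (-4,-19,-5)
replace slot 1: 2·((-19)+(-5)) − (-4) = -44 → (-44,-19,-5)
replace slot 2: 2·((-44)+(-5)) − (-19) = -79 → (-44,-79,-5)

-44,-79,-5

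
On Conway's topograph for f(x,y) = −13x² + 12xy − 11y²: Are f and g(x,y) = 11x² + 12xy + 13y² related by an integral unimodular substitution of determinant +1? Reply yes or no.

D₁ = -428, D₂ = -428
f is negative-definite; reduce −f:
−f: flip: (13,-12,11)→(11,12,13)
−f: translate: b→-10 (≡12 mod 22), so (11,12,13)→(11,-10,12)
−f: reduced (well bottom): (11,-10,12) with a≤c, −a<b≤a
flip sign back: reduced form of f is (-11,10,-12)
g: translate: b→-10 (≡12 mod 22), so (11,12,13)→(11,-10,12)
g: reduced (well bottom): (11,-10,12) with a≤c, −a<b≤a
reduced forms (-11, 10, -12) vs (11, -10, 12) ⇒ inequivalent

no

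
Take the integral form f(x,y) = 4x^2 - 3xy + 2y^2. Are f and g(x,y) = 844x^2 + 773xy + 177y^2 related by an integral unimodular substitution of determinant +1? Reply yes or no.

D₁ = -23, D₂ = -23
f: flip: (4,-3,2)→(2,3,4)
f: translate: b→-1 (≡3 mod 4), so (2,3,4)→(2,-1,3)
f: reduced (well bottom): (2,-1,3) with a≤c, −a<b≤a
g: flip: (844,773,177)→(177,-773,844)
g: translate: b→-65 (≡-773 mod 354), so (177,-773,844)→(177,-65,6)
g: flip: (177,-65,6)→(6,65,177)
g: translate: b→5 (≡65 mod 12), so (6,65,177)→(6,5,2)
g: flip: (6,5,2)→(2,-5,6)
g: translate: b→-1 (≡-5 mod 4), so (2,-5,6)→(2,-1,3)
g: reduced (well bottom): (2,-1,3) with a≤c, −a<b≤a
reduced forms (2, -1, 3) vs (2, -1, 3) ⇒ equivalent

yes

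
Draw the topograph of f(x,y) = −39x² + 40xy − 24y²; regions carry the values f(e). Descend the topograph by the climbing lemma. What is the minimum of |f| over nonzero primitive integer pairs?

translate: b→38 (≡-40 mod 78), so (39,-40,24)→(39,38,23)
flip: (39,38,23)→(23,-38,39)
translate: b→8 (≡-38 mod 46), so (23,-38,39)→(23,8,24)
reduced (well bottom): (23,8,24) with a≤c, −a<b≤a
well minimum |f| = |-23| = 23 (negative-definite)

23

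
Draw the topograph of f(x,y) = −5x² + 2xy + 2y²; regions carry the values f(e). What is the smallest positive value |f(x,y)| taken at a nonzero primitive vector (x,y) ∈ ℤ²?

descent: ρ → (2,6,-1)  [lands on river]
river: ρ → (-1,6,2)
closes: descent 1, river 2
min |a| on river = 1

1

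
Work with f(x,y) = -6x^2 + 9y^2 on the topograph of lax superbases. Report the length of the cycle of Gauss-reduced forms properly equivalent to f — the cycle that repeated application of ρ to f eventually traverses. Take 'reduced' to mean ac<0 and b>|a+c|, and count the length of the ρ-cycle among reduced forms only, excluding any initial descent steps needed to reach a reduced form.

D = 216, ⌊√D⌋ = 14
descent: ρ → (9,0,-6)
descent: ρ → (-6,12,3)  [lands on river]
river: ρ → (3,12,-6)
ρ-cycle length = 2 (tail of 2 descent steps not counted)

2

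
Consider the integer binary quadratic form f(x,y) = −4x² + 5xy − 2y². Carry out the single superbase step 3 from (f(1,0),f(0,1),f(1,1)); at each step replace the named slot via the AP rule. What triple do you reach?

start (-4,-2,-1) = (f(1,0),f(0,1),f(1,1))
replace slot 3: 2·((-4)+(-2)) − (-1) = -11 → (-4,-2,-11)

-4,-2,-11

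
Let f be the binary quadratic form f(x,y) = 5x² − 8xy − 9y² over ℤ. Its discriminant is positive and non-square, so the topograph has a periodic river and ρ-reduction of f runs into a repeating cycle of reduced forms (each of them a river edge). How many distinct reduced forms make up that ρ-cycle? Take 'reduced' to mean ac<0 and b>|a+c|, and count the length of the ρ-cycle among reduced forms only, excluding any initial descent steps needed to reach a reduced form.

D = 244, ⌊√D⌋ = 15
descent: ρ → (-9,8,5)  [lands on river]
river: ρ → (5,12,-5)
river: ρ → (-5,8,9)
river: ρ → (9,10,-4)
river: ρ → (-4,14,3)
river: ρ → (3,10,-12)
river: ρ → (-12,14,1)
river: ρ → (1,14,-12)
river: ρ → (-12,10,3)
river: ρ → (3,14,-4)
river: ρ → (-4,10,9)
river: ρ → (9,8,-5)
river: ρ → (-5,12,5)
river: ρ → (5,8,-9)
river: ρ → (-9,10,4)
river: ρ → (4,14,-3)
river: ρ → (-3,10,12)
river: ρ → (12,14,-1)
river: ρ → (-1,14,12)
river: ρ → (12,10,-3)
river: ρ → (-3,14,4)
river: ρ → (4,10,-9)
ρ-cycle length = 22 (tail of 1 descent step not counted)

22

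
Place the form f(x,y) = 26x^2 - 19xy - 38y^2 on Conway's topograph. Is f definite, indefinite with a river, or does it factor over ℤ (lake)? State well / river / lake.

D = b²−4ac = (-19)² − 4·26·(-38) = 4313
D > 0 non-square ⇒ indefinite ⇒ periodic river

river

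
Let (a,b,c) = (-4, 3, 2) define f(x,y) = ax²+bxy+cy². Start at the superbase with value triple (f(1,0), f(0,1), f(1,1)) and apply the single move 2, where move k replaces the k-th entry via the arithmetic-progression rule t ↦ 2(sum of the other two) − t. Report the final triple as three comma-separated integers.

start (-4,2,1) = (f(1,0),f(0,1),f(1,1))
replace slot 2: 2·((-4)+1) − 2 = -8 → (-4,-8,1)

-4,-8,1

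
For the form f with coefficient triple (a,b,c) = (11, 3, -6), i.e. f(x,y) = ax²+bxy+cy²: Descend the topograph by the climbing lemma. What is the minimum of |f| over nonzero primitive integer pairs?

descent: ρ → (-6,9,8)  [lands on river]
river: ρ → (8,7,-7)
river: ρ → (-7,7,8)
river: ρ → (8,9,-6)
river: ρ → (-6,15,2)
river: ρ → (2,13,-13)
river: ρ → (-13,13,2)
river: ρ → (2,15,-6)
closes: descent 1, river 8
min |a| on river = 2

2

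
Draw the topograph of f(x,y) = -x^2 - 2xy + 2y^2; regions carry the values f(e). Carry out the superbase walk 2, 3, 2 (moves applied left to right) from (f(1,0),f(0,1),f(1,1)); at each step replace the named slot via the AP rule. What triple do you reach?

start (-1,2,-1) = (f(1,0),f(0,1),f(1,1))
replace slot 2: 2·((-1)+(-1)) − 2 = -6 → (-1,-6,-1)
replace slot 3: 2·((-1)+(-6)) − (-1) = -13 → (-1,-6,-13)
replace slot 2: 2·((-1)+(-13)) − (-6) = -22 → (-1,-22,-13)

-1,-22,-13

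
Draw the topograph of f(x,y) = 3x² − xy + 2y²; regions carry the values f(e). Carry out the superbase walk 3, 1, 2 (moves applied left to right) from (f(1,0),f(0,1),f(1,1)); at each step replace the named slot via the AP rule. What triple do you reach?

start (3,2,4) = (f(1,0),f(0,1),f(1,1))
replace slot 3: 2·(3+2) − 4 = 6 → (3,2,6)
replace slot 1: 2·(2+6) − 3 = 13 → (13,2,6)
replace slot 2: 2·(13+6) − 2 = 36 → (13,36,6)

13,36,6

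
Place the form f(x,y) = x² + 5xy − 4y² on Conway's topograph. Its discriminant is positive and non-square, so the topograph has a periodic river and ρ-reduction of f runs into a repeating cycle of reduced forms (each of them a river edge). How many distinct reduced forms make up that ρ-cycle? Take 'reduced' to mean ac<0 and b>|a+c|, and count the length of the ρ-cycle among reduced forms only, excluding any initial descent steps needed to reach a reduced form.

D = 41, ⌊√D⌋ = 6
river: ρ → (-4,3,2)
river: ρ → (2,5,-2)
river: ρ → (-2,3,4)
river: ρ → (4,5,-1)
river: ρ → (-1,5,4)
river: ρ → (4,3,-2)
river: ρ → (-2,5,2)
river: ρ → (2,3,-4)
river: ρ → (-4,5,1)
river: ρ → (1,5,-4)
ρ-cycle length = 10 (tail of 0 descent steps not counted)

10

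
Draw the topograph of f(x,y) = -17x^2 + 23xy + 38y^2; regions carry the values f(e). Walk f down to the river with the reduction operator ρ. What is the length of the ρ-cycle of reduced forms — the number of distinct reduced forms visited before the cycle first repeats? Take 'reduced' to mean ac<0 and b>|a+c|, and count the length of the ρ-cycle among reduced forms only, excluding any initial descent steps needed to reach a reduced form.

D = 3113, ⌊√D⌋ = 55
river: ρ → (38,53,-2)
river: ρ → (-2,55,11)
river: ρ → (11,55,-2)
river: ρ → (-2,53,38)
river: ρ → (38,23,-17)
river: ρ → (-17,45,16)
river: ρ → (16,51,-8)
river: ρ → (-8,45,34)
river: ρ → (34,23,-19)
river: ρ → (-19,53,4)
river: ρ → (4,51,-32)
river: ρ → (-32,13,23)
river: ρ → (23,33,-22)
river: ρ → (-22,55,1)
river: ρ → (1,55,-22)
river: ρ → (-22,33,23)
river: ρ → (23,13,-32)
river: ρ → (-32,51,4)
river: ρ → (4,53,-19)
river: ρ → (-19,23,34)
river: ρ → (34,45,-8)
river: ρ → (-8,51,16)
river: ρ → (16,45,-17)
river: ρ → (-17,23,38)
ρ-cycle length = 24 (tail of 0 descent steps not counted)

24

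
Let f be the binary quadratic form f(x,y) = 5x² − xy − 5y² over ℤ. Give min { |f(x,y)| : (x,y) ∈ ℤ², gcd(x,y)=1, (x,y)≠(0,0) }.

descent: ρ → (-5,1,5)  [lands on river]
river: ρ → (5,9,-1)
river: ρ → (-1,9,5)
river: ρ → (5,1,-5)
river: ρ → (-5,9,1)
river: ρ → (1,9,-5)
closes: descent 1, river 6
min |a| on river = 1

1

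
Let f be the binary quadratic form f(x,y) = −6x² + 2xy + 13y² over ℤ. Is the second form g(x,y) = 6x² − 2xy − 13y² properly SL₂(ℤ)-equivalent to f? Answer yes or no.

D₁ = 316, D₂ = 316
river cycle of f (length 6): (-6, 14, 5), (5, 16, -3), (-3, 14, 10), (10, 6, -7), (-7, 8, 9), (9, 10, -6)
river cycle of g (length 6): (6, 10, -9), (-9, 8, 7), (7, 6, -10), (-10, 14, 3), (3, 16, -5), (-5, 14, 6)
cycles differ ⇒ inequivalent

no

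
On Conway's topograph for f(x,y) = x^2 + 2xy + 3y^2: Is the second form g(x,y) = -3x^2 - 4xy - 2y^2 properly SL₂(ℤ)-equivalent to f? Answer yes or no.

D₁ = -8, D₂ = -8
f: translate: b→0 (≡2 mod 2), so (1,2,3)→(1,0,2)
f: reduced (well bottom): (1,0,2) with a≤c, −a<b≤a
g is negative-definite; reduce −g:
−g: translate: b→-2 (≡4 mod 6), so (3,4,2)→(3,-2,1)
−g: flip: (3,-2,1)→(1,2,3)
−g: translate: b→0 (≡2 mod 2), so (1,2,3)→(1,0,2)
−g: reduced (well bottom): (1,0,2) with a≤c, −a<b≤a
flip sign back: reduced form of g is (-1,0,-2)
reduced forms (1, 0, 2) vs (-1, 0, -2) ⇒ inequivalent

no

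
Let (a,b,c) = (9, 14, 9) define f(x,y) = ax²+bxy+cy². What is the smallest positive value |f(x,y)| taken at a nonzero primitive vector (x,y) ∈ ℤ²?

translate: b→-4 (≡14 mod 18), so (9,14,9)→(9,-4,4)
flip: (9,-4,4)→(4,4,9)
reduced (well bottom): (4,4,9) with a≤c, −a<b≤a
well minimum = a = 4

4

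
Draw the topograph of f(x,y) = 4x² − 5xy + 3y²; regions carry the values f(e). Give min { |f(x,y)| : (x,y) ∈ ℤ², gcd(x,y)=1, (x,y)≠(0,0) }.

translate: b→3 (≡-5 mod 8), so (4,-5,3)→(4,3,2)
flip: (4,3,2)→(2,-3,4)
translate: b→1 (≡-3 mod 4), so (2,-3,4)→(2,1,3)
reduced (well bottom): (2,1,3) with a≤c, −a<b≤a
well minimum = a = 2

2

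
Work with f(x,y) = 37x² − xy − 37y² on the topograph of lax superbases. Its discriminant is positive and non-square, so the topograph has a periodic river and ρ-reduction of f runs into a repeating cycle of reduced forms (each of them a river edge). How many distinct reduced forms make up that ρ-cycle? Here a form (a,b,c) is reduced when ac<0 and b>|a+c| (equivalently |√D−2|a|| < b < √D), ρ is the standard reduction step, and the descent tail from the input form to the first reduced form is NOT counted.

D = 5477, ⌊√D⌋ = 74
descent: ρ → (-37,1,37)  [lands on river]
river: ρ → (37,73,-1)
river: ρ → (-1,73,37)
river: ρ → (37,1,-37)
river: ρ → (-37,73,1)
river: ρ → (1,73,-37)
ρ-cycle length = 6 (tail of 1 descent step not counted)

6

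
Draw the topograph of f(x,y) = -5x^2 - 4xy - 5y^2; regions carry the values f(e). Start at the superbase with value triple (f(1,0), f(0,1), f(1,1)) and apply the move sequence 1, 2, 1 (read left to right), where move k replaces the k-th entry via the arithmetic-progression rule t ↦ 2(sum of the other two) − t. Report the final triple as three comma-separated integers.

start (-5,-5,-14) = (f(1,0),f(0,1),f(1,1))
replace slot 1: 2·((-5)+(-14)) − (-5) = -33 → (-33,-5,-14)
replace slot 2: 2·((-33)+(-14)) − (-5) = -89 → (-33,-89,-14)
replace slot 1: 2·((-89)+(-14)) − (-33) = -173 → (-173,-89,-14)

-173,-89,-14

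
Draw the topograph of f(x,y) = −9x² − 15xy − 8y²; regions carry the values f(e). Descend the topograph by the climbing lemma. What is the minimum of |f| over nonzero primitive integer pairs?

translate: b→-3 (≡15 mod 18), so (9,15,8)→(9,-3,2)
flip: (9,-3,2)→(2,3,9)
translate: b→-1 (≡3 mod 4), so (2,3,9)→(2,-1,8)
reduced (well bottom): (2,-1,8) with a≤c, −a<b≤a
well minimum |f| = |-2| = 2 (negative-definite)

2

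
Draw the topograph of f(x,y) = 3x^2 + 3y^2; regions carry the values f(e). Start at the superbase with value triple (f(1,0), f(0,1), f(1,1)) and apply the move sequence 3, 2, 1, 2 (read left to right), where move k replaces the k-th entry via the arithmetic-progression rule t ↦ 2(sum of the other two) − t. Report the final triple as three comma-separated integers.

start (3,3,6) = (f(1,0),f(0,1),f(1,1))
replace slot 3: 2·(3+3) − 6 = 6 → (3,3,6)
replace slot 2: 2·(3+6) − 3 = 15 → (3,15,6)
replace slot 1: 2·(15+6) − 3 = 39 → (39,15,6)
replace slot 2: 2·(39+6) − 15 = 75 → (39,75,6)

39,75,6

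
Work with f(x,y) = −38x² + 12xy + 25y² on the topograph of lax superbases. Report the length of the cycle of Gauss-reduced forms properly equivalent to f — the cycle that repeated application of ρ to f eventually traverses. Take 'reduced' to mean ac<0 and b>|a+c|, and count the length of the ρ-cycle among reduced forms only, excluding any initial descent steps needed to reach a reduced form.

D = 3944, ⌊√D⌋ = 62
descent: ρ → (25,38,-25)  [lands on river]
river: ρ → (-25,62,1)
river: ρ → (1,62,-25)
river: ρ → (-25,38,25)
river: ρ → (25,62,-1)
river: ρ → (-1,62,25)
ρ-cycle length = 6 (tail of 1 descent step not counted)

6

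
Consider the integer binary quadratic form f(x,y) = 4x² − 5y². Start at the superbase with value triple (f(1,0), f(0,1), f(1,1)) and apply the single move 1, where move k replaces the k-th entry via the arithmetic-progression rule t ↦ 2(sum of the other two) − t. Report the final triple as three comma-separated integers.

start (4,-5,-1) = (f(1,0),f(0,1),f(1,1))
replace slot 1: 2·((-5)+(-1)) − 4 = -16 → (-16,-5,-1)

-16,-5,-1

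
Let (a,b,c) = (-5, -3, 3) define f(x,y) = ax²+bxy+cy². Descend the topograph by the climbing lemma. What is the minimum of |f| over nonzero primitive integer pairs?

descent: ρ → (3,3,-5)  [lands on river]
river: ρ → (-5,7,1)
river: ρ → (1,7,-5)
river: ρ → (-5,3,3)
closes: descent 1, river 4
min |a| on river = 1

1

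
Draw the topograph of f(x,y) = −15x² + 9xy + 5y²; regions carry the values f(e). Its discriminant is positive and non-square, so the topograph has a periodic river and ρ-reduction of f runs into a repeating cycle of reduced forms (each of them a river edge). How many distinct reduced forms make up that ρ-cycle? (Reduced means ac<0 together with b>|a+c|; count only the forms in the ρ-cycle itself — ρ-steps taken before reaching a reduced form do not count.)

D = 381, ⌊√D⌋ = 19
descent: ρ → (5,11,-13)  [lands on river]
river: ρ → (-13,15,3)
river: ρ → (3,15,-13)
river: ρ → (-13,11,5)
river: ρ → (5,19,-1)
river: ρ → (-1,19,5)
ρ-cycle length = 6 (tail of 1 descent step not counted)

6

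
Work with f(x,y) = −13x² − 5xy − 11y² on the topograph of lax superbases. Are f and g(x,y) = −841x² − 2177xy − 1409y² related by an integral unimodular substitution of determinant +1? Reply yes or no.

D₁ = -547, D₂ = -547
f is negative-definite; reduce −f:
−f: flip: (13,5,11)→(11,-5,13)
−f: reduced (well bottom): (11,-5,13) with a≤c, −a<b≤a
flip sign back: reduced form of f is (-11,5,-13)
g is negative-definite; reduce −g:
−g: translate: b→495 (≡2177 mod 1682), so (841,2177,1409)→(841,495,73)
−g: flip: (841,495,73)→(73,-495,841)
−g: translate: b→-57 (≡-495 mod 146), so (73,-495,841)→(73,-57,13)
−g: flip: (73,-57,13)→(13,57,73)
−g: translate: b→5 (≡57 mod 26), so (13,57,73)→(13,5,11)
−g: flip: (13,5,11)→(11,-5,13)
−g: reduced (well bottom): (11,-5,13) with a≤c, −a<b≤a
flip sign back: reduced form of g is (-11,5,-13)
reduced forms (-11, 5, -13) vs (-11, 5, -13) ⇒ equivalent

yes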